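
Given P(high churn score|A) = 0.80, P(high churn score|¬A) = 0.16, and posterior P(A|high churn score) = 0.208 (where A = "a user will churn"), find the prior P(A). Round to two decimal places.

P(A) = 0.05

Bayes' rule in odds form gives O(A|E) = O(A)·[P(E|A)/P(E|¬A)], hence O(A) = O(A|E)/LR.
Posterior odds = 0.208/(1−0.208) = 0.2626. LR = 0.80/0.16 = 5.0000.
Prior odds = 0.2626/5.0000 = 0.0525, so P(A) = 0.0525/(1+0.0525) ≈ 0.05.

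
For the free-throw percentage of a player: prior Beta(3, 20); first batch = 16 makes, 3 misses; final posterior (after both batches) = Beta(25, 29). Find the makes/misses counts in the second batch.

Because Beta–binomial updating is additive in the counts, the combined data contributed (α_post−α_prior, β_post−β_prior) successes and failures.
Total across both batches: 25−3=22 makes, 29−20=9 misses.
Subtract the first batch: 22−16=6 makes and 9−3=6 misses.

6 makes and 6 misses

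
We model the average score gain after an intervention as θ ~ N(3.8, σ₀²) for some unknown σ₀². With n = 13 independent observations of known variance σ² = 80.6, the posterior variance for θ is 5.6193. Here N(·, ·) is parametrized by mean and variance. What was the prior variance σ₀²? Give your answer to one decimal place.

σ₀² = 60.0

For the Normal–Normal model with known σ², precisions add: τ_n = τ₀ + n/σ².
So 1/σ₀² = 1/5.6193 − 13/80.6 = 0.177958 − 0.161290 = 0.016668.
Hence σ₀² = 1/0.016668 ≈ 60.0.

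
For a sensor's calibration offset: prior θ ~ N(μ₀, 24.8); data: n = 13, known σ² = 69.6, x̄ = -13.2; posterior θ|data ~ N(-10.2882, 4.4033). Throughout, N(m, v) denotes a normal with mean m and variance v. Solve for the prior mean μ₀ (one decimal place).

With known observation variance, the Normal–Normal posterior has precision τ_n = τ₀ + n/σ² and mean μ_n = (τ₀μ₀ + (n/σ²)x̄)/τ_n.
Here τ₀ = 1/24.8 = 0.040323 and τ_data = 13/69.6 = 0.186782, so τ_n = 0.227105.
Rearranging for μ₀: μ₀ = (μ_n·τ_n − τ_data·x̄)/τ₀ = (-10.2882·0.227105 − 0.186782·-13.2) / 0.040323 = 0.129021/0.040323 ≈ 3.2.

μ₀ = 3.2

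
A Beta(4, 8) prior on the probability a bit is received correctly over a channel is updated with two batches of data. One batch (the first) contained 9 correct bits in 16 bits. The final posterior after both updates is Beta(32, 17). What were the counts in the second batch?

19 correct bits and 2 errors

Sequential conjugate updates are equivalent to a single update on the pooled data, so total successes = posterior α − prior α and total failures = posterior β − prior β.
Total across both batches: 32−4=28 correct bits, 17−8=9 errors.
Subtract the first batch: 28−9=19 correct bits and 9−7=2 errors.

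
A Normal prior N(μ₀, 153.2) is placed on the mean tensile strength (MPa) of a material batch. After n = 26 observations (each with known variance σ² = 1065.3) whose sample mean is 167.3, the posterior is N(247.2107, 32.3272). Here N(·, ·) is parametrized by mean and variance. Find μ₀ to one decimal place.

μ₀ = 546.0

The posterior mean is a precision-weighted average: μ_n = (τ₀μ₀ + τ_data·x̄)/(τ₀+τ_data), with τ₀=1/σ₀² and τ_data=n/σ².
Here τ₀ = 1/153.2 = 0.006527 and τ_data = 26/1065.3 = 0.024406, so τ_n = 0.030933.
Rearranging for μ₀: μ₀ = (μ_n·τ_n − τ_data·x̄)/τ₀ = (247.2107·0.030933 − 0.024406·167.3) / 0.006527 = 3.563845/0.006527 ≈ 546.0.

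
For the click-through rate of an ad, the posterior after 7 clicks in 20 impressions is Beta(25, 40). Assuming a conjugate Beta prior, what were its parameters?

Beta(18, 27)

Under Beta–binomial conjugacy the posterior parameters are (α+s, β+f).
So α = 25 − 7 = 18 and β = 40 − 13 = 27.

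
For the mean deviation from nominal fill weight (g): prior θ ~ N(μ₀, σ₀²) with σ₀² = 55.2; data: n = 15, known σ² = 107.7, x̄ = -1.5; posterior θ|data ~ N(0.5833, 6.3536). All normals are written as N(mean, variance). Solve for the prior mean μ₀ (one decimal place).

μ₀ = 16.6

The posterior mean is a precision-weighted average: μ_n = (τ₀μ₀ + τ_data·x̄)/(τ₀+τ_data), with τ₀=1/σ₀² and τ_data=n/σ².
Here τ₀ = 1/55.2 = 0.018116 and τ_data = 15/107.7 = 0.139276, so τ_n = 0.157392.
Rearranging for μ₀: μ₀ = (μ_n·τ_n − τ_data·x̄)/τ₀ = (0.5833·0.157392 − 0.139276·-1.5) / 0.018116 = 0.300721/0.018116 ≈ 16.6.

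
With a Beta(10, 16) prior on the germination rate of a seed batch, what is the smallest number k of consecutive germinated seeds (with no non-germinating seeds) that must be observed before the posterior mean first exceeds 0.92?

k = 175

After k germinated seeds and 0 non-germinating seeds the posterior is Beta(10+k, 16), with mean (10+k)/(10+16+k).
Set (10+k)/(26+k) > 0.92 and solve: k > (0.92·26 − 10)/(1 − 0.92) = 174.000.
The smallest integer exceeding 174.000 is 175, and checking k=175: (185)/(201) = 0.9204 > 0.92.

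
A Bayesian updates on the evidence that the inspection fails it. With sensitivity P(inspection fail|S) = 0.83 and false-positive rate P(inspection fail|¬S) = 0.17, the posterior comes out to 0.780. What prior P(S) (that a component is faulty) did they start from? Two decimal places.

P(S) = 0.42

In odds form, posterior odds = prior odds × likelihood ratio, so prior odds = posterior odds ÷ LR.
Posterior odds = 0.780/(1−0.780) = 3.5455. LR = 0.83/0.17 = 4.8824.
Prior odds = 3.5455/4.8824 = 0.7262, so P(S) = 0.7262/(1+0.7262) ≈ 0.42.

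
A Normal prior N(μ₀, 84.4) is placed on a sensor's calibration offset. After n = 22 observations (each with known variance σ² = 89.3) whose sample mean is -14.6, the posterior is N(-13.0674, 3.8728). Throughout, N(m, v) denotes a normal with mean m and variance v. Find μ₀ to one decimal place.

μ₀ = 18.8

The posterior mean is a precision-weighted average: μ_n = (τ₀μ₀ + τ_data·x̄)/(τ₀+τ_data), with τ₀=1/σ₀² and τ_data=n/σ².
Here τ₀ = 1/84.4 = 0.011848 and τ_data = 22/89.3 = 0.246361, so τ_n = 0.258209.
Rearranging for μ₀: μ₀ = (μ_n·τ_n − τ_data·x̄)/τ₀ = (-13.0674·0.258209 − 0.246361·-14.6) / 0.011848 = 0.222750/0.011848 ≈ 18.8.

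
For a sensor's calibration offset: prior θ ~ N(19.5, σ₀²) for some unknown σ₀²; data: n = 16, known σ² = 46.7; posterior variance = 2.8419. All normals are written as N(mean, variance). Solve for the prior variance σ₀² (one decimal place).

σ₀² = 107.9

For the Normal–Normal model with known σ², precisions add: τ_n = τ₀ + n/σ².
So 1/σ₀² = 1/2.8419 − 16/46.7 = 0.351877 − 0.342612 = 0.009265.
Hence σ₀² = 1/0.009265 ≈ 107.9.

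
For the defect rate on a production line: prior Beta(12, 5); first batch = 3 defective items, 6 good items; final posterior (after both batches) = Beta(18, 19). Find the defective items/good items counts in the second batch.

Because Beta–binomial updating is additive in the counts, the combined data contributed (α_post−α_prior, β_post−β_prior) successes and failures.
Total across both batches: 18−12=6 defective items, 19−5=14 good items.
Subtract the first batch: 6−3=3 defective items and 14−6=8 good items.

3 defective items and 8 good items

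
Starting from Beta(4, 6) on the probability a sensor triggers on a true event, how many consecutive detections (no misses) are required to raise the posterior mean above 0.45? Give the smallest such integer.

k = 1

After k detections and 0 misses the posterior is Beta(4+k, 6), with mean (4+k)/(4+6+k).
Set (4+k)/(10+k) > 0.45 and solve: k > (0.45·10 − 4)/(1 − 0.45) = 0.909.
The smallest integer exceeding 0.909 is 1, and checking k=1: (5)/(11) = 0.4545 > 0.45.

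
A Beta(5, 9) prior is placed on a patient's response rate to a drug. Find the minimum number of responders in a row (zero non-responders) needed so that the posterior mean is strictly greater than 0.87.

After k responders and 0 non-responders the posterior is Beta(5+k, 9), with mean (5+k)/(5+9+k).
Set (5+k)/(14+k) > 0.87 and solve: k > (0.87·14 − 5)/(1 − 0.87) = 55.231.
The smallest integer exceeding 55.231 is 56, and checking k=56: (61)/(70) = 0.8714 > 0.87.

k = 56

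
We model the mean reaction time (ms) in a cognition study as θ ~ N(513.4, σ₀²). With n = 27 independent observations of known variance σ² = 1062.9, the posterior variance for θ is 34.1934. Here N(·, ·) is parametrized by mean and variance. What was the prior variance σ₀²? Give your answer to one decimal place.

σ₀² = 260.2

Posterior precision equals prior precision plus data precision: 1/σ_n² = 1/σ₀² + n/σ².
So 1/σ₀² = 1/34.1934 − 27/1062.9 = 0.029245 − 0.025402 = 0.003843.
Hence σ₀² = 1/0.003843 ≈ 260.2.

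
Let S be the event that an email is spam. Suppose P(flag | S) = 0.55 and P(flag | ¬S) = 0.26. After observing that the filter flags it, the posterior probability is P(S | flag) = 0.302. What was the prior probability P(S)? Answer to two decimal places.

Bayes' rule in odds form gives O(S|E) = O(S)·[P(E|S)/P(E|¬S)], hence O(S) = O(S|E)/LR.
Posterior odds = 0.302/(1−0.302) = 0.4327. LR = 0.55/0.26 = 2.1154.
Prior odds = 0.4327/2.1154 = 0.2045, so P(S) = 0.2045/(1+0.2045) ≈ 0.17.

P(S) = 0.17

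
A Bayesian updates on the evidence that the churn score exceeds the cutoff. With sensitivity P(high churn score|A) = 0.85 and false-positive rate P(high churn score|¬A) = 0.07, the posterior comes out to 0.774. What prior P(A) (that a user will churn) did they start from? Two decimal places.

In odds form, posterior odds = prior odds × likelihood ratio, so prior odds = posterior odds ÷ LR.
Posterior odds = 0.774/(1−0.774) = 3.4248. LR = 0.85/0.07 = 12.1429.
Prior odds = 3.4248/12.1429 = 0.2820, so P(A) = 0.2820/(1+0.2820) ≈ 0.22.

P(A) = 0.22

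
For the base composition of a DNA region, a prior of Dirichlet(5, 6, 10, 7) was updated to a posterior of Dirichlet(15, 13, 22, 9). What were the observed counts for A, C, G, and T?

counts (10, 7, 12, 2)

For a Dirichlet(α) prior with multinomial counts c, the posterior is Dirichlet(α + c) componentwise.
Counts are posterior − prior componentwise: 15−5=10, 13−6=7, 22−10=12, 9−7=2.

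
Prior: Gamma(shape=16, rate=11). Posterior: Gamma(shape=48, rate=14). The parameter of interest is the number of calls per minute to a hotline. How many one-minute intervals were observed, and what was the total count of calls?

n = 3 one-minute intervals with total 32 calls

A Gamma(α, β) prior (rate parametrization) on a Poisson rate with n observations summing to S gives posterior Gamma(α+S, β+n).
Matching: Σxᵢ = 48 − 16 = 32 and n = 14 − 11 = 3.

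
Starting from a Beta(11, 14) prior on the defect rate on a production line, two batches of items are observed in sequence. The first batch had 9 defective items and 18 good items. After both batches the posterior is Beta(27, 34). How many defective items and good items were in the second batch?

Sequential conjugate updates are equivalent to a single update on the pooled data, so total successes = posterior α − prior α and total failures = posterior β − prior β.
Total across both batches: 27−11=16 defective items, 34−14=20 good items.
Subtract the first batch: 16−9=7 defective items and 20−18=2 good items.

7 defective items and 2 good items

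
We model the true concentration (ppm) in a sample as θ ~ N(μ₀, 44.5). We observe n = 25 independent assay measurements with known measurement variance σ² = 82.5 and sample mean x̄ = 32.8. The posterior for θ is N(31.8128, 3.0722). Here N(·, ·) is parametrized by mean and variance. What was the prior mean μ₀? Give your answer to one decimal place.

μ₀ = 18.5

The posterior mean is a precision-weighted average: μ_n = (τ₀μ₀ + τ_data·x̄)/(τ₀+τ_data), with τ₀=1/σ₀² and τ_data=n/σ².
Here τ₀ = 1/44.5 = 0.022472 and τ_data = 25/82.5 = 0.303030, so τ_n = 0.325502.
Rearranging for μ₀: μ₀ = (μ_n·τ_n − τ_data·x̄)/τ₀ = (31.8128·0.325502 − 0.303030·32.8) / 0.022472 = 0.415746/0.022472 ≈ 18.5.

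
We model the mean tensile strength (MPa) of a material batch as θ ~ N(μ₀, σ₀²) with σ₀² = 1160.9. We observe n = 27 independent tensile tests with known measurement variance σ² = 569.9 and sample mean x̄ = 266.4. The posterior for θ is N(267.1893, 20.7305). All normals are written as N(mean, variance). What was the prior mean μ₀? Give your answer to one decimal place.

With known observation variance, the Normal–Normal posterior has precision τ_n = τ₀ + n/σ² and mean μ_n = (τ₀μ₀ + (n/σ²)x̄)/τ_n.
Here τ₀ = 1/1160.9 = 0.000861 and τ_data = 27/569.9 = 0.047377, so τ_n = 0.048238.
Rearranging for μ₀: μ₀ = (μ_n·τ_n − τ_data·x̄)/τ₀ = (267.1893·0.048238 − 0.047377·266.4) / 0.000861 = 0.267445/0.000861 ≈ 310.6.

μ₀ = 310.6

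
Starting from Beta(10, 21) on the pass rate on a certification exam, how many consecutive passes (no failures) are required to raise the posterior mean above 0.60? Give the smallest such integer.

k = 22

After k passes and 0 failures the posterior is Beta(10+k, 21), with mean (10+k)/(10+21+k).
Set (10+k)/(31+k) > 0.60 and solve: k > (0.60·31 − 10)/(1 − 0.60) = 21.500.
The smallest integer exceeding 21.500 is 22, and checking k=22: (32)/(53) = 0.6038 > 0.60.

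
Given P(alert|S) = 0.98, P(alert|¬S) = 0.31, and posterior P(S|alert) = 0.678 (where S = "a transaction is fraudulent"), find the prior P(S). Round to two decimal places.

In odds form, posterior odds = prior odds × likelihood ratio, so prior odds = posterior odds ÷ LR.
Posterior odds = 0.678/(1−0.678) = 2.1056. LR = 0.98/0.31 = 3.1613.
Prior odds = 2.1056/3.1613 = 0.6661, so P(S) = 0.6661/(1+0.6661) ≈ 0.40.

P(S) = 0.40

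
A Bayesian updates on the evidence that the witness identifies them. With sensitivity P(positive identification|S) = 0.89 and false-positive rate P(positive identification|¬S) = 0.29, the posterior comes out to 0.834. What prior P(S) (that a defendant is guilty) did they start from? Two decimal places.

Bayes' rule in odds form gives O(S|E) = O(S)·[P(E|S)/P(E|¬S)], hence O(S) = O(S|E)/LR.
Posterior odds = 0.834/(1−0.834) = 5.0241. LR = 0.89/0.29 = 3.0690.
Prior odds = 5.0241/3.0690 = 1.6370, so P(S) = 1.6370/(1+1.6370) ≈ 0.62.

P(S) = 0.62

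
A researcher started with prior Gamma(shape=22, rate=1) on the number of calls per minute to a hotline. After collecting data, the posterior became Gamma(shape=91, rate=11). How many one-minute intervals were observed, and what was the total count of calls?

Gamma–Poisson conjugacy: posterior shape = α + Σxᵢ, posterior rate = β + n.
Matching: Σxᵢ = 91 − 22 = 69 and n = 11 − 1 = 10.

n = 10 one-minute intervals with total 69 calls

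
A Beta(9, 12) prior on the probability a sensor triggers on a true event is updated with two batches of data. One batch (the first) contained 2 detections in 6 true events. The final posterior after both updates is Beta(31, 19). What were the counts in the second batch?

Because Beta–binomial updating is additive in the counts, the combined data contributed (α_post−α_prior, β_post−β_prior) successes and failures.
Total across both batches: 31−9=22 detections, 19−12=7 misses.
Subtract the first batch: 22−2=20 detections and 7−4=3 misses.

20 detections and 3 misses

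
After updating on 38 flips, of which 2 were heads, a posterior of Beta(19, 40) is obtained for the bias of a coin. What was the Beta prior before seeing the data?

Beta(17, 4)

A Beta(a, b) prior with s successes and f failures in binomial data gives a Beta(a+s, b+f) posterior.
Subtract the data counts: 19−2=17, 40−36=4.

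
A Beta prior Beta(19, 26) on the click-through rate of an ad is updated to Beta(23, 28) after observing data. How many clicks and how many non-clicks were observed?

A Beta(α, β) prior with s successes and f failures in binomial data gives a Beta(α+s, β+f) posterior.
Match parameters: s=23−19=4, f=28−26=2.

4 clicks and 2 non-clicks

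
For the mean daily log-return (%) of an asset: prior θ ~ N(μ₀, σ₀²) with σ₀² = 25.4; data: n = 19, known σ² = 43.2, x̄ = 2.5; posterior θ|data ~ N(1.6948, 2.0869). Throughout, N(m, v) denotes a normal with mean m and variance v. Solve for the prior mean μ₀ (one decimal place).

The posterior mean is a precision-weighted average: μ_n = (τ₀μ₀ + τ_data·x̄)/(τ₀+τ_data), with τ₀=1/σ₀² and τ_data=n/σ².
Here τ₀ = 1/25.4 = 0.039370 and τ_data = 19/43.2 = 0.439815, so τ_n = 0.479185.
Rearranging for μ₀: μ₀ = (μ_n·τ_n − τ_data·x̄)/τ₀ = (1.6948·0.479185 − 0.439815·2.5) / 0.039370 = -0.287415/0.039370 ≈ -7.3.

μ₀ = -7.3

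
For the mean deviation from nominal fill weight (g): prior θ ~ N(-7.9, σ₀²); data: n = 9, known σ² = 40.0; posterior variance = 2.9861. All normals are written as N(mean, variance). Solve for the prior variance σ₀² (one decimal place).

For the Normal–Normal model with known σ², precisions add: τ_n = τ₀ + n/σ².
So 1/σ₀² = 1/2.9861 − 9/40.0 = 0.334885 − 0.225000 = 0.109885.
Hence σ₀² = 1/0.109885 ≈ 9.1.

σ₀² = 9.1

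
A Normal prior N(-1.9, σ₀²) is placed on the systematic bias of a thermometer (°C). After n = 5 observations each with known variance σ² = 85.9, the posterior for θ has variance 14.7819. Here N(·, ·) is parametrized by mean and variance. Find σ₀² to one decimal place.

For the Normal–Normal model with known σ², precisions add: τ_n = τ₀ + n/σ².
So 1/σ₀² = 1/14.7819 − 5/85.9 = 0.067650 − 0.058207 = 0.009443.
Hence σ₀² = 1/0.009443 ≈ 105.9.

σ₀² = 105.9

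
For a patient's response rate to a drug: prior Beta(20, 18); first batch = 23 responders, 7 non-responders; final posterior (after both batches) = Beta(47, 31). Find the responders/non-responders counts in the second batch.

4 responders and 6 non-responders

Because Beta–binomial updating is additive in the counts, the combined data contributed (α_post−α_prior, β_post−β_prior) successes and failures.
Total across both batches: 47−20=27 responders, 31−18=13 non-responders.
Subtract the first batch: 27−23=4 responders and 13−7=6 non-responders.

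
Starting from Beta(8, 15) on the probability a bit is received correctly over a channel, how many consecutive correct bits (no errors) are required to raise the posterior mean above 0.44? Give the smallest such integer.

After k correct bits and 0 errors the posterior is Beta(8+k, 15), with mean (8+k)/(8+15+k).
Set (8+k)/(23+k) > 0.44 and solve: k > (0.44·23 − 8)/(1 − 0.44) = 3.786.
The smallest integer exceeding 3.786 is 4.

k = 4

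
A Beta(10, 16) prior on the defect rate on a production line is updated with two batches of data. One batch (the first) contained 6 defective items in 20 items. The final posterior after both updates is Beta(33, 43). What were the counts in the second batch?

17 defective items and 13 good items

Sequential conjugate updates are equivalent to a single update on the pooled data, so total successes = posterior α − prior α and total failures = posterior β − prior β.
Total across both batches: 33−10=23 defective items, 43−16=27 good items.
Subtract the first batch: 23−6=17 defective items and 27−14=13 good items.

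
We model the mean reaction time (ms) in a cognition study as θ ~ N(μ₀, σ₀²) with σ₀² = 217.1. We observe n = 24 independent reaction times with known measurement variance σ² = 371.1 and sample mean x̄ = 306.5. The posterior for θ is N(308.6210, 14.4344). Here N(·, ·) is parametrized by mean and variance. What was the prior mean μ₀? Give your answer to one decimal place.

μ₀ = 338.4

With known observation variance, the Normal–Normal posterior has precision τ_n = τ₀ + n/σ² and mean μ_n = (τ₀μ₀ + (n/σ²)x̄)/τ_n.
Here τ₀ = 1/217.1 = 0.004606 and τ_data = 24/371.1 = 0.064673, so τ_n = 0.069279.
Rearranging for μ₀: μ₀ = (μ_n·τ_n − τ_data·x̄)/τ₀ = (308.6210·0.069279 − 0.064673·306.5) / 0.004606 = 1.558680/0.004606 ≈ 338.4.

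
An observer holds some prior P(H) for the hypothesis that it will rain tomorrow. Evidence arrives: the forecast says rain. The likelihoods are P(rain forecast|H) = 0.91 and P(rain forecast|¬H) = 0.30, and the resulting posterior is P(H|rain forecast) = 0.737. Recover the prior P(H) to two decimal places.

P(H) = 0.48

Bayes' rule in odds form gives O(H|E) = O(H)·[P(E|H)/P(E|¬H)], hence O(H) = O(H|E)/LR.
Posterior odds = 0.737/(1−0.737) = 2.8023. LR = 0.91/0.30 = 3.0333.
Prior odds = 2.8023/3.0333 = 0.9238, so P(H) = 0.9238/(1+0.9238) ≈ 0.48.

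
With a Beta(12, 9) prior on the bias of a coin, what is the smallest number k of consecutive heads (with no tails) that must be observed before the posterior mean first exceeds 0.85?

k = 40

After k heads and 0 tails the posterior is Beta(12+k, 9), with mean (12+k)/(12+9+k).
Set (12+k)/(21+k) > 0.85 and solve: k > (0.85·21 − 12)/(1 − 0.85) = 39.000.
The smallest integer exceeding 39.000 is 40.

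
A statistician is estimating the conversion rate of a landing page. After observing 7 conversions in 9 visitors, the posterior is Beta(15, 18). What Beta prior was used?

Beta(8, 16)

A Beta(a, b) prior with s successes and f failures in binomial data gives a Beta(a+s, b+f) posterior.
So a = 15 − 7 = 8 and b = 18 − 2 = 16.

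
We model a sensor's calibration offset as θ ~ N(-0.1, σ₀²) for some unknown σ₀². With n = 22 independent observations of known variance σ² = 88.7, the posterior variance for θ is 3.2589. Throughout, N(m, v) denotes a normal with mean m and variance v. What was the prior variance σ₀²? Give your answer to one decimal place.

Posterior precision equals prior precision plus data precision: 1/σ_n² = 1/σ₀² + n/σ².
So 1/σ₀² = 1/3.2589 − 22/88.7 = 0.306852 − 0.248027 = 0.058825.
Hence σ₀² = 1/0.058825 ≈ 17.0.

σ₀² = 17.0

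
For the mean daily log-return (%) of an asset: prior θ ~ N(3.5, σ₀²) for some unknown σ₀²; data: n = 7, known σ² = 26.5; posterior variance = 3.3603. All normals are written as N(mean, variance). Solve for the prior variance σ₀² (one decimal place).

σ₀² = 29.9

Posterior precision equals prior precision plus data precision: 1/σ_n² = 1/σ₀² + n/σ².
So 1/σ₀² = 1/3.3603 − 7/26.5 = 0.297592 − 0.264151 = 0.033441.
Hence σ₀² = 1/0.033441 ≈ 29.9.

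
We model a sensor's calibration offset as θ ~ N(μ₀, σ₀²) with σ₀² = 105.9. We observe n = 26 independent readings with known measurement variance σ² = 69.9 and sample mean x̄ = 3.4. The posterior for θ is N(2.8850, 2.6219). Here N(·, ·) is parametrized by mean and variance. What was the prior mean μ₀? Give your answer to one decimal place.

μ₀ = -17.4

With known observation variance, the Normal–Normal posterior has precision τ_n = τ₀ + n/σ² and mean μ_n = (τ₀μ₀ + (n/σ²)x̄)/τ_n.
Here τ₀ = 1/105.9 = 0.009443 and τ_data = 26/69.9 = 0.371960, so τ_n = 0.381403.
Rearranging for μ₀: μ₀ = (μ_n·τ_n − τ_data·x̄)/τ₀ = (2.8850·0.381403 − 0.371960·3.4) / 0.009443 = -0.164316/0.009443 ≈ -17.4.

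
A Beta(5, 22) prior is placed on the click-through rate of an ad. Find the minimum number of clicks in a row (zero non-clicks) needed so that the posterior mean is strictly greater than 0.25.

After k clicks and 0 non-clicks the posterior is Beta(5+k, 22), with mean (5+k)/(5+22+k).
Set (5+k)/(27+k) > 0.25 and solve: k > (0.25·27 − 5)/(1 − 0.25) = 2.333.
The smallest integer exceeding 2.333 is 3.

k = 3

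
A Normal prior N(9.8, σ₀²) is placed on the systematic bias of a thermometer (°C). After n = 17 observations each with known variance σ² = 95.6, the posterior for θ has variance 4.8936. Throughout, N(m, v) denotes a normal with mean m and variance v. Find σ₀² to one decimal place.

σ₀² = 37.7

Posterior precision equals prior precision plus data precision: 1/σ_n² = 1/σ₀² + n/σ².
So 1/σ₀² = 1/4.8936 − 17/95.6 = 0.204349 − 0.177824 = 0.026525.
Hence σ₀² = 1/0.026525 ≈ 37.7.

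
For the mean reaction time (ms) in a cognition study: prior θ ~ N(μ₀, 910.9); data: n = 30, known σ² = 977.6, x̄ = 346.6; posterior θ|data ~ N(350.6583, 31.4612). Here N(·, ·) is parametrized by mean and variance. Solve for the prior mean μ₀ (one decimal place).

μ₀ = 464.1

With known observation variance, the Normal–Normal posterior has precision τ_n = τ₀ + n/σ² and mean μ_n = (τ₀μ₀ + (n/σ²)x̄)/τ_n.
Here τ₀ = 1/910.9 = 0.001098 and τ_data = 30/977.6 = 0.030687, so τ_n = 0.031785.
Rearranging for μ₀: μ₀ = (μ_n·τ_n − τ_data·x̄)/τ₀ = (350.6583·0.031785 − 0.030687·346.6) / 0.001098 = 0.509560/0.001098 ≈ 464.1.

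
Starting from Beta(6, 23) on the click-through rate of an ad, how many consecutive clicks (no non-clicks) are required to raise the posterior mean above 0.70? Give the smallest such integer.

k = 48

After k clicks and 0 non-clicks the posterior is Beta(6+k, 23), with mean (6+k)/(6+23+k).
Set (6+k)/(29+k) > 0.70 and solve: k > (0.70·29 − 6)/(1 − 0.70) = 47.667.
The smallest integer exceeding 47.667 is 48.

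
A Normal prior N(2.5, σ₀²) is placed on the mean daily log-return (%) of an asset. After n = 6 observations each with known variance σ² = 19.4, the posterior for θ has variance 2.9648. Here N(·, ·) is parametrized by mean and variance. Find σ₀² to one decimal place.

σ₀² = 35.7

Posterior precision equals prior precision plus data precision: 1/σ_n² = 1/σ₀² + n/σ².
So 1/σ₀² = 1/2.9648 − 6/19.4 = 0.337291 − 0.309278 = 0.028013.
Hence σ₀² = 1/0.028013 ≈ 35.7.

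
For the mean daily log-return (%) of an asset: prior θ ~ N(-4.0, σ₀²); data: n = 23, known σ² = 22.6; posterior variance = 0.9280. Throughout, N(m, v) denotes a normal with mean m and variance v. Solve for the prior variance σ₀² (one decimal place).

Posterior precision equals prior precision plus data precision: 1/σ_n² = 1/σ₀² + n/σ².
So 1/σ₀² = 1/0.9280 − 23/22.6 = 1.077586 − 1.017699 = 0.059887.
Hence σ₀² = 1/0.059887 ≈ 16.7.

σ₀² = 16.7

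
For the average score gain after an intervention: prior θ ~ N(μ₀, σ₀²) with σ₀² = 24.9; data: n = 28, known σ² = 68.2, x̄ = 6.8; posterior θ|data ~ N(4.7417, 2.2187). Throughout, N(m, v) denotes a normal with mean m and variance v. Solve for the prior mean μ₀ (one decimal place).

The posterior mean is a precision-weighted average: μ_n = (τ₀μ₀ + τ_data·x̄)/(τ₀+τ_data), with τ₀=1/σ₀² and τ_data=n/σ².
Here τ₀ = 1/24.9 = 0.040161 and τ_data = 28/68.2 = 0.410557, so τ_n = 0.450718.
Rearranging for μ₀: μ₀ = (μ_n·τ_n − τ_data·x̄)/τ₀ = (4.7417·0.450718 − 0.410557·6.8) / 0.040161 = -0.654618/0.040161 ≈ -16.3.

μ₀ = -16.3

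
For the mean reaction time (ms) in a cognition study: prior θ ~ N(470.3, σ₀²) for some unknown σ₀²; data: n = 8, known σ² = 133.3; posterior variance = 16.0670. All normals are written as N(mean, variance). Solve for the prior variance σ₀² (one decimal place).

σ₀² = 449.6

For the Normal–Normal model with known σ², precisions add: τ_n = τ₀ + n/σ².
So 1/σ₀² = 1/16.0670 − 8/133.3 = 0.062239 − 0.060015 = 0.002224.
Hence σ₀² = 1/0.002224 ≈ 449.6.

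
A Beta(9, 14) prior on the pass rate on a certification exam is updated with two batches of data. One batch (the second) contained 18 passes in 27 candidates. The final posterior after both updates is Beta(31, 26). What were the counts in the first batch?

4 passes and 3 failures

Because Beta–binomial updating is additive in the counts, the combined data contributed (α_post−α_prior, β_post−β_prior) successes and failures.
Total across both batches: 31−9=22 passes, 26−14=12 failures.
Subtract the second batch: 22−18=4 passes and 12−9=3 failures.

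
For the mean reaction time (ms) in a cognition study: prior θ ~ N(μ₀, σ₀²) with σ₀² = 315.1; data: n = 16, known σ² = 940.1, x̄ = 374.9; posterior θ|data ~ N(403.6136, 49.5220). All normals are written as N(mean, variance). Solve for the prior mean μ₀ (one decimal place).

The posterior mean is a precision-weighted average: μ_n = (τ₀μ₀ + τ_data·x̄)/(τ₀+τ_data), with τ₀=1/σ₀² and τ_data=n/σ².
Here τ₀ = 1/315.1 = 0.003174 and τ_data = 16/940.1 = 0.017019, so τ_n = 0.020193.
Rearranging for μ₀: μ₀ = (μ_n·τ_n − τ_data·x̄)/τ₀ = (403.6136·0.020193 − 0.017019·374.9) / 0.003174 = 1.769746/0.003174 ≈ 557.6.

μ₀ = 557.6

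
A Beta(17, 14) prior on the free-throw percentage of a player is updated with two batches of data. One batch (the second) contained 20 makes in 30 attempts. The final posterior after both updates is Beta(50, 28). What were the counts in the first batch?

Because Beta–binomial updating is additive in the counts, the combined data contributed (α_post−α_prior, β_post−β_prior) successes and failures.
Total across both batches: 50−17=33 makes, 28−14=14 misses.
Subtract the second batch: 33−20=13 makes and 14−10=4 misses.

13 makes and 4 misses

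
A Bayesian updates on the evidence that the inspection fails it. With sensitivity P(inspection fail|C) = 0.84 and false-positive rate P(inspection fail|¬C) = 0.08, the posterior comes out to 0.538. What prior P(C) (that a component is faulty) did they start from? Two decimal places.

Bayes' rule in odds form gives O(C|E) = O(C)·[P(E|C)/P(E|¬C)], hence O(C) = O(C|E)/LR.
Posterior odds = 0.538/(1−0.538) = 1.1645. LR = 0.84/0.08 = 10.5000.
Prior odds = 1.1645/10.5000 = 0.1109, so P(C) = 0.1109/(1+0.1109) ≈ 0.10.

P(C) = 0.10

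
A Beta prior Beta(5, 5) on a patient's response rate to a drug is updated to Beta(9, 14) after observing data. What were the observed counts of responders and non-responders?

4 responders and 9 non-responders

Under Beta–binomial conjugacy the posterior parameters are (a+s, b+f).
So s = 9 − 5 = 4 and f = 14 − 5 = 9.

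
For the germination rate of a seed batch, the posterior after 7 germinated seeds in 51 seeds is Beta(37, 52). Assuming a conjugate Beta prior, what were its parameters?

Beta(30, 8)

Beta is conjugate to the binomial likelihood: posterior = Beta(α+s, β+f).
Subtract the data counts: 37−7=30, 52−44=8.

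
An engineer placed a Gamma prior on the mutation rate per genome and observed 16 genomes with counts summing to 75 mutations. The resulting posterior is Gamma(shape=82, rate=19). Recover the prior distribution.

Gamma(shape=7, rate=3)

A Gamma(α, β) prior (rate parametrization) on a Poisson rate with n observations summing to S gives posterior Gamma(α+S, β+n).
So α = 82 − 75 = 7 and β = 19 − 16 = 3.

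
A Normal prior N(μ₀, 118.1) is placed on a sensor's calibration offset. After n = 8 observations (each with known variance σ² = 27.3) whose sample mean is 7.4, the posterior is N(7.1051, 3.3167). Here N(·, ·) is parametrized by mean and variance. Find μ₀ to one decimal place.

μ₀ = -3.1

The posterior mean is a precision-weighted average: μ_n = (τ₀μ₀ + τ_data·x̄)/(τ₀+τ_data), with τ₀=1/σ₀² and τ_data=n/σ².
Here τ₀ = 1/118.1 = 0.008467 and τ_data = 8/27.3 = 0.293040, so τ_n = 0.301507.
Rearranging for μ₀: μ₀ = (μ_n·τ_n − τ_data·x̄)/τ₀ = (7.1051·0.301507 − 0.293040·7.4) / 0.008467 = -0.026259/0.008467 ≈ -3.1.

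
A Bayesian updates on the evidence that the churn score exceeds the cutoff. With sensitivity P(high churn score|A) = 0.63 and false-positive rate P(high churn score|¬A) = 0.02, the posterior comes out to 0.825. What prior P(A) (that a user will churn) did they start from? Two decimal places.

In odds form, posterior odds = prior odds × likelihood ratio, so prior odds = posterior odds ÷ LR.
Posterior odds = 0.825/(1−0.825) = 4.7143. LR = 0.63/0.02 = 31.5000.
Prior odds = 4.7143/31.5000 = 0.1497, so P(A) = 0.1497/(1+0.1497) ≈ 0.13.

P(A) = 0.13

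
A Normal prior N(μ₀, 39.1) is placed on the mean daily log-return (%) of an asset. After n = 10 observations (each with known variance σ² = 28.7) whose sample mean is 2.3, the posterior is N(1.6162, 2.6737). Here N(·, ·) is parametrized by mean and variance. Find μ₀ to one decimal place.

With known observation variance, the Normal–Normal posterior has precision τ_n = τ₀ + n/σ² and mean μ_n = (τ₀μ₀ + (n/σ²)x̄)/τ_n.
Here τ₀ = 1/39.1 = 0.025575 and τ_data = 10/28.7 = 0.348432, so τ_n = 0.374007.
Rearranging for μ₀: μ₀ = (μ_n·τ_n − τ_data·x̄)/τ₀ = (1.6162·0.374007 − 0.348432·2.3) / 0.025575 = -0.196923/0.025575 ≈ -7.7.

μ₀ = -7.7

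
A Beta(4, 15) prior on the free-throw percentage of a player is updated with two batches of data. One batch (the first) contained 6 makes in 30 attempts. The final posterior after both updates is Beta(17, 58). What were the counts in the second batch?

7 makes and 19 misses

Because Beta–binomial updating is additive in the counts, the combined data contributed (α_post−α_prior, β_post−β_prior) successes and failures.
Total across both batches: 17−4=13 makes, 58−15=43 misses.
Subtract the first batch: 13−6=7 makes and 43−24=19 misses.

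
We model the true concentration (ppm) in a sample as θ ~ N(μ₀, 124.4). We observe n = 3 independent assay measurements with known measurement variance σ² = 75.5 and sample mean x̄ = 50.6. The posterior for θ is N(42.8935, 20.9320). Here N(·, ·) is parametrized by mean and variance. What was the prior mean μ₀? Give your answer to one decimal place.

μ₀ = 4.8

The posterior mean is a precision-weighted average: μ_n = (τ₀μ₀ + τ_data·x̄)/(τ₀+τ_data), with τ₀=1/σ₀² and τ_data=n/σ².
Here τ₀ = 1/124.4 = 0.008039 and τ_data = 3/75.5 = 0.039735, so τ_n = 0.047774.
Rearranging for μ₀: μ₀ = (μ_n·τ_n − τ_data·x̄)/τ₀ = (42.8935·0.047774 − 0.039735·50.6) / 0.008039 = 0.038603/0.008039 ≈ 4.8.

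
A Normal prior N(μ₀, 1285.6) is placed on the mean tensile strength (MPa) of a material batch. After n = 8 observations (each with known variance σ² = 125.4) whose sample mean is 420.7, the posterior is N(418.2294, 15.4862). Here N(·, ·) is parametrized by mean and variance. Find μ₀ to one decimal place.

The posterior mean is a precision-weighted average: μ_n = (τ₀μ₀ + τ_data·x̄)/(τ₀+τ_data), with τ₀=1/σ₀² and τ_data=n/σ².
Here τ₀ = 1/1285.6 = 0.000778 and τ_data = 8/125.4 = 0.063796, so τ_n = 0.064574.
Rearranging for μ₀: μ₀ = (μ_n·τ_n − τ_data·x̄)/τ₀ = (418.2294·0.064574 − 0.063796·420.7) / 0.000778 = 0.167768/0.000778 ≈ 215.6.

μ₀ = 215.6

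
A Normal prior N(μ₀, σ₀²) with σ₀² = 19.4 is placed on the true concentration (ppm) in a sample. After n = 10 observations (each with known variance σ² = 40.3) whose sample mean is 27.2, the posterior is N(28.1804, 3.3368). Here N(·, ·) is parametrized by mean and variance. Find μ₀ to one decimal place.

μ₀ = 32.9

With known observation variance, the Normal–Normal posterior has precision τ_n = τ₀ + n/σ² and mean μ_n = (τ₀μ₀ + (n/σ²)x̄)/τ_n.
Here τ₀ = 1/19.4 = 0.051546 and τ_data = 10/40.3 = 0.248139, so τ_n = 0.299685.
Rearranging for μ₀: μ₀ = (μ_n·τ_n − τ_data·x̄)/τ₀ = (28.1804·0.299685 − 0.248139·27.2) / 0.051546 = 1.695862/0.051546 ≈ 32.9.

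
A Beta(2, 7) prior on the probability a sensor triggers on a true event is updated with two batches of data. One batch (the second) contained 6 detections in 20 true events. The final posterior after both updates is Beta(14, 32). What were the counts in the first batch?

Because Beta–binomial updating is additive in the counts, the combined data contributed (α_post−α_prior, β_post−β_prior) successes and failures.
Total across both batches: 14−2=12 detections, 32−7=25 misses.
Subtract the second batch: 12−6=6 detections and 25−14=11 misses.

6 detections and 11 misses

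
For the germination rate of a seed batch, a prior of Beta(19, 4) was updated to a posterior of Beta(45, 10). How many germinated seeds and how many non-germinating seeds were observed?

26 germinated seeds and 6 non-germinating seeds

Under Beta–binomial conjugacy the posterior parameters are (α+s, β+f).
Match parameters: s=45−19=26, f=10−4=6.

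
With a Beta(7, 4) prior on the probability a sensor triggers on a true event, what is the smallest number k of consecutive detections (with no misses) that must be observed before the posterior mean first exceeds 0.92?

k = 40

After k detections and 0 misses the posterior is Beta(7+k, 4), with mean (7+k)/(7+4+k).
Set (7+k)/(11+k) > 0.92 and solve: k > (0.92·11 − 7)/(1 − 0.92) = 39.000.
The smallest integer exceeding 39.000 is 40.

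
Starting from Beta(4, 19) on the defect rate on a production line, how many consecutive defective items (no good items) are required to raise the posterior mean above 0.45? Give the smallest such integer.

After k defective items and 0 good items the posterior is Beta(4+k, 19), with mean (4+k)/(4+19+k).
Set (4+k)/(23+k) > 0.45 and solve: k > (0.45·23 − 4)/(1 − 0.45) = 11.545.
The smallest integer exceeding 11.545 is 12, and checking k=12: (16)/(35) = 0.4571 > 0.45.

k = 12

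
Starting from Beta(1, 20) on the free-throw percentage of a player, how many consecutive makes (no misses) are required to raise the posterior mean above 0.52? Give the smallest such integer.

k = 21

After k makes and 0 misses the posterior is Beta(1+k, 20), with mean (1+k)/(1+20+k).
Set (1+k)/(21+k) > 0.52 and solve: k > (0.52·21 − 1)/(1 − 0.52) = 20.667.
The smallest integer exceeding 20.667 is 21, and checking k=21: (22)/(42) = 0.5238 > 0.52.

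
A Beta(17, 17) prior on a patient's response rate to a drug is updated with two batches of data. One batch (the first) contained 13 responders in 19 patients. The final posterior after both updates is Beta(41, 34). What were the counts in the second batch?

11 responders and 11 non-responders

Because Beta–binomial updating is additive in the counts, the combined data contributed (α_post−α_prior, β_post−β_prior) successes and failures.
Total across both batches: 41−17=24 responders, 34−17=17 non-responders.
Subtract the first batch: 24−13=11 responders and 17−6=11 non-responders.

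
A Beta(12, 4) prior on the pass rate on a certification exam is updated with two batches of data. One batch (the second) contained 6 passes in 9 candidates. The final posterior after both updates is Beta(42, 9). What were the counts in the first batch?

Because Beta–binomial updating is additive in the counts, the combined data contributed (α_post−α_prior, β_post−β_prior) successes and failures.
Total across both batches: 42−12=30 passes, 9−4=5 failures.
Subtract the second batch: 30−6=24 passes and 5−3=2 failures.

24 passes and 2 failures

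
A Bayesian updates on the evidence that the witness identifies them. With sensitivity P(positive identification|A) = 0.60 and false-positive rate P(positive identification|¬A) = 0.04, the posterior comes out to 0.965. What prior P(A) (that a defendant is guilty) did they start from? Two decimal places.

P(A) = 0.65

In odds form, posterior odds = prior odds × likelihood ratio, so prior odds = posterior odds ÷ LR.
Posterior odds = 0.965/(1−0.965) = 27.5714. LR = 0.60/0.04 = 15.0000.
Prior odds = 27.5714/15.0000 = 1.8381, so P(A) = 1.8381/(1+1.8381) ≈ 0.65.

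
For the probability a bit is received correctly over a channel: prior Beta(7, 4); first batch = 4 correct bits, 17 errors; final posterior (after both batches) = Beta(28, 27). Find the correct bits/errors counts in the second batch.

17 correct bits and 6 errors

Sequential conjugate updates are equivalent to a single update on the pooled data, so total successes = posterior α − prior α and total failures = posterior β − prior β.
Total across both batches: 28−7=21 correct bits, 27−4=23 errors.
Subtract the first batch: 21−4=17 correct bits and 23−17=6 errors.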